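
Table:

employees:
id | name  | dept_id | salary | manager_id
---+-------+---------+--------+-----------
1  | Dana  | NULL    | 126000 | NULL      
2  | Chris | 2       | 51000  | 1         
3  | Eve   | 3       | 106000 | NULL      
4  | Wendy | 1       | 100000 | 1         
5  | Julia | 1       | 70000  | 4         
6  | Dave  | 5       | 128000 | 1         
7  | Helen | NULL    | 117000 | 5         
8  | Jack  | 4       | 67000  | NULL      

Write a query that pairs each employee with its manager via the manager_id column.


This is a self-join: employees is joined to a second copy of itself, matching each row's manager_id to another row's id. Use LEFT JOIN so rows with manager_id=NULL are kept.
  - employee 1 (Dana): manager_id=NULL -> NULL
  - employee 2 (Chris): manager_id=1 -> Dana
  - employee 3 (Eve): manager_id=NULL -> NULL
  - employee 4 (Wendy): manager_id=1 -> Dana
  - employee 5 (Julia): manager_id=4 -> Wendy
  - employee 6 (Dave): manager_id=1 -> Dana
  - employee 7 (Helen): manager_id=5 -> Julia
  - employee 8 (Jack): manager_id=NULL -> NULL

SQL:
SELECT a.name AS item, b.name AS manager
FROM employees a
LEFT JOIN employees b ON a.manager_id = b.id

Result:
item  | manager
------+--------
Dana  | NULL   
Chris | Dana   
Eve   | NULL   
Wendy | Dana   
Julia | Wendy  
Dave  | Dana   
Helen | Julia  
Jack  | NULL   


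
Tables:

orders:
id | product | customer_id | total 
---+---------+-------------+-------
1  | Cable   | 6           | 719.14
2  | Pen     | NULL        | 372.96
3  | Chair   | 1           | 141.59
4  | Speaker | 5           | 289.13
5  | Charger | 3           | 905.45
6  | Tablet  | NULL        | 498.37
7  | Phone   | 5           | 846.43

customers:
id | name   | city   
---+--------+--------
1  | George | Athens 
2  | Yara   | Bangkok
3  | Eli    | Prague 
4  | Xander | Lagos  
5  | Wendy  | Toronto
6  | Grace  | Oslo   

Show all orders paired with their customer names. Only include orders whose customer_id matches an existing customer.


INNER JOIN keeps only orders rows whose customer_id matches an id in customers. Walk through each order:
  - order 1 (Cable): customer_id=6 -> matches Grace
  - order 2 (Pen): customer_id=NULL, no match -> dropped
  - order 3 (Chair): customer_id=1 -> matches George
  - order 4 (Speaker): customer_id=5 -> matches Wendy
  - order 5 (Charger): customer_id=3 -> matches Eli
  - order 6 (Tablet): customer_id=NULL, no match -> dropped
  - order 7 (Phone): customer_id=5 -> matches Wendy
So 2 of 7 rows are dropped.

SQL:
SELECT a.product, b.name AS customer
FROM orders a
INNER JOIN customers b ON a.customer_id = b.id

Result:
product | customer
--------+---------
Cable   | Grace   
Chair   | George  
Speaker | Wendy   
Charger | Eli     
Phone   | Wendy   


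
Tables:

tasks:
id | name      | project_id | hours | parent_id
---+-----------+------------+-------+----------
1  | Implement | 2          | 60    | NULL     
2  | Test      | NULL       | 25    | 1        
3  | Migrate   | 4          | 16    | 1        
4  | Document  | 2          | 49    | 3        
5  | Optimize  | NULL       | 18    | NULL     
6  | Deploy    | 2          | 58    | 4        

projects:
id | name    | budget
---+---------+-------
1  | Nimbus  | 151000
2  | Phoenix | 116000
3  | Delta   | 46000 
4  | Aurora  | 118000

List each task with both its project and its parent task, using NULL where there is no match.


Two LEFT JOINs from the same base table tasks: one to projects via project_id, one to tasks itself via parent_id. Both are LEFT so every task is preserved.
Match against projects:
  - task 1 (Implement): project_id=2 -> matches Phoenix
  - task 2 (Test): project_id=NULL, no match -> kept with NULL
  - task 3 (Migrate): project_id=4 -> matches Aurora
  - task 4 (Document): project_id=2 -> matches Phoenix
  - task 5 (Optimize): project_id=NULL, no match -> kept with NULL
  - task 6 (Deploy): project_id=2 -> matches Phoenix
Match against tasks (self):
  - task 1 (Implement): parent_id=NULL -> NULL
  - task 2 (Test): parent_id=1 -> Implement
  - task 3 (Migrate): parent_id=1 -> Implement
  - task 4 (Document): parent_id=3 -> Migrate
  - task 5 (Optimize): parent_id=NULL -> NULL
  - task 6 (Deploy): parent_id=4 -> Document

SQL:
SELECT a.name, b.name AS project, c.name AS parent
FROM tasks a
LEFT JOIN projects b ON a.project_id = b.id
LEFT JOIN tasks c ON a.parent_id = c.id

Result:
name      | project | parent   
----------+---------+----------
Implement | Phoenix | NULL     
Test      | NULL    | Implement
Migrate   | Aurora  | Implement
Document  | Phoenix | Migrate  
Optimize  | NULL    | NULL     
Deploy    | Phoenix | Document 


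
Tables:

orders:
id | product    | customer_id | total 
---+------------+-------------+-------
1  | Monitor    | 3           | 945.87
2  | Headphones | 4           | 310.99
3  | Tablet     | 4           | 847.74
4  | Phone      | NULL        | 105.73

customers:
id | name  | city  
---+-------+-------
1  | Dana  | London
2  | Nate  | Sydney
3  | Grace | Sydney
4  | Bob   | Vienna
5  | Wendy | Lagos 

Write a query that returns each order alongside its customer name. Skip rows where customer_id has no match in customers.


INNER JOIN keeps only orders rows whose customer_id matches an id in customers. Walk through each order:
  - order 1 (Monitor): customer_id=3 -> matches Grace
  - order 2 (Headphones): customer_id=4 -> matches Bob
  - order 3 (Tablet): customer_id=4 -> matches Bob
  - order 4 (Phone): customer_id=NULL, no match -> dropped
So 1 of 4 rows is dropped.

SQL:
SELECT a.product, b.name AS customer
FROM orders a
INNER JOIN customers b ON a.customer_id = b.id

Result:
product    | customer
-----------+---------
Monitor    | Grace   
Headphones | Bob     
Tablet     | Bob     


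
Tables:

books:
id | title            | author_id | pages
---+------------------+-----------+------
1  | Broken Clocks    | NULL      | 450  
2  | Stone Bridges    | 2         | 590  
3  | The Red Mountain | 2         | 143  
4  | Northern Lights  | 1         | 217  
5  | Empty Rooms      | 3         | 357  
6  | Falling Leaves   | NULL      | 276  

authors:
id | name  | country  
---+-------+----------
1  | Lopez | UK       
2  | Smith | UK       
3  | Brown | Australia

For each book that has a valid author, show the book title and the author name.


INNER JOIN keeps only books rows whose author_id matches an id in authors. Walk through each book:
  - book 1 (Broken Clocks): author_id=NULL, no match -> dropped
  - book 2 (Stone Bridges): author_id=2 -> matches Smith
  - book 3 (The Red Mountain): author_id=2 -> matches Smith
  - book 4 (Northern Lights): author_id=1 -> matches Lopez
  - book 5 (Empty Rooms): author_id=3 -> matches Brown
  - book 6 (Falling Leaves): author_id=NULL, no match -> dropped
So 2 of 6 rows are dropped.

SQL:
SELECT a.title, b.name AS author
FROM books a
INNER JOIN authors b ON a.author_id = b.id

Result:
title            | author
-----------------+-------
Stone Bridges    | Smith 
The Red Mountain | Smith 
Northern Lights  | Lopez 
Empty Rooms      | Brown 


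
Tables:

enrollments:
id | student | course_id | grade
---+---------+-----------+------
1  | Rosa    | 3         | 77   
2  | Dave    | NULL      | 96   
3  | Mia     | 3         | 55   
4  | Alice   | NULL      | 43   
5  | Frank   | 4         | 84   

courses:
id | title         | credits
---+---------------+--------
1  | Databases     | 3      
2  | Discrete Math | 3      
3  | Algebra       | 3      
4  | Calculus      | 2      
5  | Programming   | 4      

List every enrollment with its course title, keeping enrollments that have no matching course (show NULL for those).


LEFT JOIN keeps every row from enrollments (the left table); where course_id has no match in courses, the course columns become NULL. Walk through each enrollment:
  - enrollment 1 (Rosa): course_id=3 -> matches Algebra
  - enrollment 2 (Dave): course_id=NULL, no match -> kept with NULL
  - enrollment 3 (Mia): course_id=3 -> matches Algebra
  - enrollment 4 (Alice): course_id=NULL, no match -> kept with NULL
  - enrollment 5 (Frank): course_id=4 -> matches Calculus
All 5 rows appear; 2 have NULL course.

SQL:
SELECT a.student, b.title AS course
FROM enrollments a
LEFT JOIN courses b ON a.course_id = b.id

Result:
student | course  
--------+---------
Rosa    | Algebra 
Dave    | NULL    
Mia     | Algebra 
Alice   | NULL    
Frank   | Calculus


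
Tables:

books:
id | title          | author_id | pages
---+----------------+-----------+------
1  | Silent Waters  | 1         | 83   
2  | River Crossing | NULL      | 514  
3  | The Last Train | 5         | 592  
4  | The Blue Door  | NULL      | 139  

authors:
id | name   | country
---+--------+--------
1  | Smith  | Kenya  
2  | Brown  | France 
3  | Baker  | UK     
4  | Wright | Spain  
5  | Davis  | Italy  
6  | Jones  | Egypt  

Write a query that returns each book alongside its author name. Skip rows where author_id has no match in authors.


INNER JOIN keeps only books rows whose author_id matches an id in authors. Walk through each book:
  - book 1 (Silent Waters): author_id=1 -> matches Smith
  - book 2 (River Crossing): author_id=NULL, no match -> dropped
  - book 3 (The Last Train): author_id=5 -> matches Davis
  - book 4 (The Blue Door): author_id=NULL, no match -> dropped
So 2 of 4 rows are dropped.

SQL:
SELECT a.title, b.name AS author
FROM books a
INNER JOIN authors b ON a.author_id = b.id

Result:
title          | author
---------------+-------
Silent Waters  | Smith 
The Last Train | Davis 


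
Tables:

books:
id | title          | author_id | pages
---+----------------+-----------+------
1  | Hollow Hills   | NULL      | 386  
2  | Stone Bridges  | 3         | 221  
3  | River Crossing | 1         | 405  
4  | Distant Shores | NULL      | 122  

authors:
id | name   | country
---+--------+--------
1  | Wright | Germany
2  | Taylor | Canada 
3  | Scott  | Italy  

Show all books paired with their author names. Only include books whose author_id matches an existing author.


INNER JOIN keeps only books rows whose author_id matches an id in authors. Walk through each book:
  - book 1 (Hollow Hills): author_id=NULL, no match -> dropped
  - book 2 (Stone Bridges): author_id=3 -> matches Scott
  - book 3 (River Crossing): author_id=1 -> matches Wright
  - book 4 (Distant Shores): author_id=NULL, no match -> dropped
So 2 of 4 rows are dropped.

SQL:
SELECT a.title, b.name AS author
FROM books a
INNER JOIN authors b ON a.author_id = b.id

Result:
title          | author
---------------+-------
Stone Bridges  | Scott 
River Crossing | Wright


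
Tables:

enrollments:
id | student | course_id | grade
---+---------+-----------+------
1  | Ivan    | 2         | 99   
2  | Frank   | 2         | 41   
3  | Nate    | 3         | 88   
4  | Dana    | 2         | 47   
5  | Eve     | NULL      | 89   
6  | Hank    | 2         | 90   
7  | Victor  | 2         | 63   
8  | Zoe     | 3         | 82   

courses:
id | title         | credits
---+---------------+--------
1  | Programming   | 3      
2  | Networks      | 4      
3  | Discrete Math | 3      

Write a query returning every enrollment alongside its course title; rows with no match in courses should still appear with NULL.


LEFT JOIN keeps every row from enrollments (the left table); where course_id has no match in courses, the course columns become NULL. Walk through each enrollment:
  - enrollment 1 (Ivan): course_id=2 -> matches Networks
  - enrollment 2 (Frank): course_id=2 -> matches Networks
  - enrollment 3 (Nate): course_id=3 -> matches Discrete Math
  - enrollment 4 (Dana): course_id=2 -> matches Networks
  - enrollment 5 (Eve): course_id=NULL, no match -> kept with NULL
  - enrollment 6 (Hank): course_id=2 -> matches Networks
  - enrollment 7 (Victor): course_id=2 -> matches Networks
  - enrollment 8 (Zoe): course_id=3 -> matches Discrete Math
All 8 rows appear; 1 has NULL course.

SQL:
SELECT a.student, b.title AS course
FROM enrollments a
LEFT JOIN courses b ON a.course_id = b.id

Result:
student | course       
--------+--------------
Ivan    | Networks     
Frank   | Networks     
Nate    | Discrete Math
Dana    | Networks     
Eve     | NULL         
Hank    | Networks     
Victor  | Networks     
Zoe     | Discrete Math


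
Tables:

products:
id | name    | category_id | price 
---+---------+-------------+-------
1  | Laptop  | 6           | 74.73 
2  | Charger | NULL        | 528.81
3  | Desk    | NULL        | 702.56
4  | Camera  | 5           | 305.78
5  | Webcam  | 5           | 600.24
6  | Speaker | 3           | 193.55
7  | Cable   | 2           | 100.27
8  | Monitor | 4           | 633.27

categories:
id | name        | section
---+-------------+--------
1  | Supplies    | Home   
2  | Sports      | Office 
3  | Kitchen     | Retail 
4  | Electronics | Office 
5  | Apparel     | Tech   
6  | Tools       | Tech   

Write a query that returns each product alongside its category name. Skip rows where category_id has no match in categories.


INNER JOIN keeps only products rows whose category_id matches an id in categories. Walk through each product:
  - product 1 (Laptop): category_id=6 -> matches Tools
  - product 2 (Charger): category_id=NULL, no match -> dropped
  - product 3 (Desk): category_id=NULL, no match -> dropped
  - product 4 (Camera): category_id=5 -> matches Apparel
  - product 5 (Webcam): category_id=5 -> matches Apparel
  - product 6 (Speaker): category_id=3 -> matches Kitchen
  - product 7 (Cable): category_id=2 -> matches Sports
  - product 8 (Monitor): category_id=4 -> matches Electronics
So 2 of 8 rows are dropped.

SQL:
SELECT a.name, b.name AS category
FROM products a
INNER JOIN categories b ON a.category_id = b.id

Result:
name    | category   
--------+------------
Laptop  | Tools      
Camera  | Apparel    
Webcam  | Apparel    
Speaker | Kitchen    
Cable   | Sports     
Monitor | Electronics


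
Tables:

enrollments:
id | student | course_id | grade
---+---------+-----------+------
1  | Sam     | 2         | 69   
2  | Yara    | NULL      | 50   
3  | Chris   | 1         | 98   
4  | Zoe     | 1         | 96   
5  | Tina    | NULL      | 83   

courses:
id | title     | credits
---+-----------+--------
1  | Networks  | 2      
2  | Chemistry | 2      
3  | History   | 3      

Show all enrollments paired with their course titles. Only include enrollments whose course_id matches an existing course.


INNER JOIN keeps only enrollments rows whose course_id matches an id in courses. Walk through each enrollment:
  - enrollment 1 (Sam): course_id=2 -> matches Chemistry
  - enrollment 2 (Yara): course_id=NULL, no match -> dropped
  - enrollment 3 (Chris): course_id=1 -> matches Networks
  - enrollment 4 (Zoe): course_id=1 -> matches Networks
  - enrollment 5 (Tina): course_id=NULL, no match -> dropped
So 2 of 5 rows are dropped.

SQL:
SELECT a.student, b.title AS course
FROM enrollments a
INNER JOIN courses b ON a.course_id = b.id

Result:
student | course   
--------+----------
Sam     | Chemistry
Chris   | Networks 
Zoe     | Networks 


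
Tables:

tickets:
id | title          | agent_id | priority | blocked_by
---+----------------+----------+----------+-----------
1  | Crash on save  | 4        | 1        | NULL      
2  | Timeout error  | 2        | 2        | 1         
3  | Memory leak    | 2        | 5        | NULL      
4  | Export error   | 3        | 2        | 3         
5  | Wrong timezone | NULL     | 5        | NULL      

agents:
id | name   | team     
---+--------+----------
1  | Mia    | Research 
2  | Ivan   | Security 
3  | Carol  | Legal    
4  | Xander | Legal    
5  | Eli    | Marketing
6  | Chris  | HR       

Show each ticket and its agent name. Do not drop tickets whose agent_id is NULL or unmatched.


LEFT JOIN keeps every row from tickets (the left table); where agent_id has no match in agents, the agent columns become NULL. Walk through each ticket:
  - ticket 1 (Crash on save): agent_id=4 -> matches Xander
  - ticket 2 (Timeout error): agent_id=2 -> matches Ivan
  - ticket 3 (Memory leak): agent_id=2 -> matches Ivan
  - ticket 4 (Export error): agent_id=3 -> matches Carol
  - ticket 5 (Wrong timezone): agent_id=NULL, no match -> kept with NULL
All 5 rows appear; 1 has NULL agent.

SQL:
SELECT a.title, b.name AS agent
FROM tickets a
LEFT JOIN agents b ON a.agent_id = b.id

Result:
title          | agent 
---------------+-------
Crash on save  | Xander
Timeout error  | Ivan  
Memory leak    | Ivan  
Export error   | Carol 
Wrong timezone | NULL  


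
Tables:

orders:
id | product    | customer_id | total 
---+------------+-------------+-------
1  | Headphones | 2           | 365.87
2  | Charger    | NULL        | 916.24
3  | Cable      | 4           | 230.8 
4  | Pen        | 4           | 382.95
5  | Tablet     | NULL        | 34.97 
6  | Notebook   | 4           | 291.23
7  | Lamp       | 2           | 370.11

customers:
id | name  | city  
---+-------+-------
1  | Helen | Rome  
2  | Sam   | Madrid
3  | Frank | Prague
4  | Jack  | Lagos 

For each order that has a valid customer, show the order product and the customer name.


INNER JOIN keeps only orders rows whose customer_id matches an id in customers. Walk through each order:
  - order 1 (Headphones): customer_id=2 -> matches Sam
  - order 2 (Charger): customer_id=NULL, no match -> dropped
  - order 3 (Cable): customer_id=4 -> matches Jack
  - order 4 (Pen): customer_id=4 -> matches Jack
  - order 5 (Tablet): customer_id=NULL, no match -> dropped
  - order 6 (Notebook): customer_id=4 -> matches Jack
  - order 7 (Lamp): customer_id=2 -> matches Sam
So 2 of 7 rows are dropped.

SQL:
SELECT a.product, b.name AS customer
FROM orders a
INNER JOIN customers b ON a.customer_id = b.id

Result:
product    | customer
-----------+---------
Headphones | Sam     
Cable      | Jack    
Pen        | Jack    
Notebook   | Jack    
Lamp       | Sam     


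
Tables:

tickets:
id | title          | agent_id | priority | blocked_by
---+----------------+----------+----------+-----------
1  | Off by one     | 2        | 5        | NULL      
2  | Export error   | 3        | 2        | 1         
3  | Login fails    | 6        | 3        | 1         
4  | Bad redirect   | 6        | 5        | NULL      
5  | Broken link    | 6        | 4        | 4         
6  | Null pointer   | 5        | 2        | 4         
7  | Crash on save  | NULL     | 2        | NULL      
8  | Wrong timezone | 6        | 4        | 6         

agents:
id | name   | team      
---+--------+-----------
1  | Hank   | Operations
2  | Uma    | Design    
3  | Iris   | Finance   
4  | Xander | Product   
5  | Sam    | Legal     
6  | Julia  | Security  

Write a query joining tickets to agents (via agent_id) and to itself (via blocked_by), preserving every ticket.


Two LEFT JOINs from the same base table tickets: one to agents via agent_id, one to tickets itself via blocked_by. Both are LEFT so every ticket is preserved.
Match against agents:
  - ticket 1 (Off by one): agent_id=2 -> matches Uma
  - ticket 2 (Export error): agent_id=3 -> matches Iris
  - ticket 3 (Login fails): agent_id=6 -> matches Julia
  - ticket 4 (Bad redirect): agent_id=6 -> matches Julia
  - ticket 5 (Broken link): agent_id=6 -> matches Julia
  - ticket 6 (Null pointer): agent_id=5 -> matches Sam
  - ticket 7 (Crash on save): agent_id=NULL, no match -> kept with NULL
  - ticket 8 (Wrong timezone): agent_id=6 -> matches Julia
Match against tickets (self):
  - ticket 1 (Off by one): blocked_by=NULL -> NULL
  - ticket 2 (Export error): blocked_by=1 -> Off by one
  - ticket 3 (Login fails): blocked_by=1 -> Off by one
  - ticket 4 (Bad redirect): blocked_by=NULL -> NULL
  - ticket 5 (Broken link): blocked_by=4 -> Bad redirect
  - ticket 6 (Null pointer): blocked_by=4 -> Bad redirect
  - ticket 7 (Crash on save): blocked_by=NULL -> NULL
  - ticket 8 (Wrong timezone): blocked_by=6 -> Null pointer

SQL:
SELECT a.title, b.name AS agent, c.title AS blocked_by
FROM tickets a
LEFT JOIN agents b ON a.agent_id = b.id
LEFT JOIN tickets c ON a.blocked_by = c.id

Result:
title          | agent | blocked_by  
---------------+-------+-------------
Off by one     | Uma   | NULL        
Export error   | Iris  | Off by one  
Login fails    | Julia | Off by one  
Bad redirect   | Julia | NULL        
Broken link    | Julia | Bad redirect
Null pointer   | Sam   | Bad redirect
Crash on save  | NULL  | NULL        
Wrong timezone | Julia | Null pointer


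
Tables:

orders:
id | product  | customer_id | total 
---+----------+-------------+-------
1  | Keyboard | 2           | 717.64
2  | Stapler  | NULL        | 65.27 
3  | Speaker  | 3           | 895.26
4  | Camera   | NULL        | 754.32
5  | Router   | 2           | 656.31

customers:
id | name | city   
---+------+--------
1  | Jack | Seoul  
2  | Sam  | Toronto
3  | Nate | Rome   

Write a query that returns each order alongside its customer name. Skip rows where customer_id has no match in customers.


INNER JOIN keeps only orders rows whose customer_id matches an id in customers. Walk through each order:
  - order 1 (Keyboard): customer_id=2 -> matches Sam
  - order 2 (Stapler): customer_id=NULL, no match -> dropped
  - order 3 (Speaker): customer_id=3 -> matches Nate
  - order 4 (Camera): customer_id=NULL, no match -> dropped
  - order 5 (Router): customer_id=2 -> matches Sam
So 2 of 5 rows are dropped.

SQL:
SELECT a.product, b.name AS customer
FROM orders a
INNER JOIN customers b ON a.customer_id = b.id

Result:
product  | customer
---------+---------
Keyboard | Sam     
Speaker  | Nate    
Router   | Sam     


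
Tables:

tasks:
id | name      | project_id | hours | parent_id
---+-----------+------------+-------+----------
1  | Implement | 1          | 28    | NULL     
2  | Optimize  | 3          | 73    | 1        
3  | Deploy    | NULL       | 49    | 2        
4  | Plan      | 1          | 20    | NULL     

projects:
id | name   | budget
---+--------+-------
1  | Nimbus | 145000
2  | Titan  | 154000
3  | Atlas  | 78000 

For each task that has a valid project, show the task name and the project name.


INNER JOIN keeps only tasks rows whose project_id matches an id in projects. Walk through each task:
  - task 1 (Implement): project_id=1 -> matches Nimbus
  - task 2 (Optimize): project_id=3 -> matches Atlas
  - task 3 (Deploy): project_id=NULL, no match -> dropped
  - task 4 (Plan): project_id=1 -> matches Nimbus
So 1 of 4 rows is dropped.

SQL:
SELECT a.name, b.name AS project
FROM tasks a
INNER JOIN projects b ON a.project_id = b.id

Result:
name      | project
----------+--------
Implement | Nimbus 
Optimize  | Atlas  
Plan      | Nimbus 


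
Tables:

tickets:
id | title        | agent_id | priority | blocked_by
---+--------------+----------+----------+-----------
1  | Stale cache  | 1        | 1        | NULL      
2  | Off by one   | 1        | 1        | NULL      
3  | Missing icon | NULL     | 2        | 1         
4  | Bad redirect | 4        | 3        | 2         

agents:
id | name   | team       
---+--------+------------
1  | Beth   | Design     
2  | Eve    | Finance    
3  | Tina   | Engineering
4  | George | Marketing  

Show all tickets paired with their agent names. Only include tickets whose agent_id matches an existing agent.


INNER JOIN keeps only tickets rows whose agent_id matches an id in agents. Walk through each ticket:
  - ticket 1 (Stale cache): agent_id=1 -> matches Beth
  - ticket 2 (Off by one): agent_id=1 -> matches Beth
  - ticket 3 (Missing icon): agent_id=NULL, no match -> dropped
  - ticket 4 (Bad redirect): agent_id=4 -> matches George
So 1 of 4 rows is dropped.

SQL:
SELECT a.title, b.name AS agent
FROM tickets a
INNER JOIN agents b ON a.agent_id = b.id

Result:
title        | agent 
-------------+-------
Stale cache  | Beth  
Off by one   | Beth  
Bad redirect | George


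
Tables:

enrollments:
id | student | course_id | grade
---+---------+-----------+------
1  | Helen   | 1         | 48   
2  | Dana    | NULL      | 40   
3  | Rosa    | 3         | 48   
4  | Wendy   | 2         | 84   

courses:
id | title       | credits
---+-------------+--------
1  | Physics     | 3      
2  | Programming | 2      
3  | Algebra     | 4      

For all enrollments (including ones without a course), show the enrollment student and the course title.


LEFT JOIN keeps every row from enrollments (the left table); where course_id has no match in courses, the course columns become NULL. Walk through each enrollment:
  - enrollment 1 (Helen): course_id=1 -> matches Physics
  - enrollment 2 (Dana): course_id=NULL, no match -> kept with NULL
  - enrollment 3 (Rosa): course_id=3 -> matches Algebra
  - enrollment 4 (Wendy): course_id=2 -> matches Programming
All 4 rows appear; 1 has NULL course.

SQL:
SELECT a.student, b.title AS course
FROM enrollments a
LEFT JOIN courses b ON a.course_id = b.id

Result:
student | course     
--------+------------
Helen   | Physics    
Dana    | NULL       
Rosa    | Algebra    
Wendy   | Programming


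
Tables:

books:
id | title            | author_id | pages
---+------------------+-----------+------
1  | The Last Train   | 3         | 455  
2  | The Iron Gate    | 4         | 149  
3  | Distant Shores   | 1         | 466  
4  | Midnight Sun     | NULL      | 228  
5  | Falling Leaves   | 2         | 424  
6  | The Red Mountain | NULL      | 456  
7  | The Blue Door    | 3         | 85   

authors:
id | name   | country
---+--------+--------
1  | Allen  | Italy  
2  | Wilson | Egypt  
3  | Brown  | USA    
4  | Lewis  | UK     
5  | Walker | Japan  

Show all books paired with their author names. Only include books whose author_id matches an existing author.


INNER JOIN keeps only books rows whose author_id matches an id in authors. Walk through each book:
  - book 1 (The Last Train): author_id=3 -> matches Brown
  - book 2 (The Iron Gate): author_id=4 -> matches Lewis
  - book 3 (Distant Shores): author_id=1 -> matches Allen
  - book 4 (Midnight Sun): author_id=NULL, no match -> dropped
  - book 5 (Falling Leaves): author_id=2 -> matches Wilson
  - book 6 (The Red Mountain): author_id=NULL, no match -> dropped
  - book 7 (The Blue Door): author_id=3 -> matches Brown
So 2 of 7 rows are dropped.

SQL:
SELECT a.title, b.name AS author
FROM books a
INNER JOIN authors b ON a.author_id = b.id

Result:
title          | author
---------------+-------
The Last Train | Brown 
The Iron Gate  | Lewis 
Distant Shores | Allen 
Falling Leaves | Wilson
The Blue Door  | Brown 


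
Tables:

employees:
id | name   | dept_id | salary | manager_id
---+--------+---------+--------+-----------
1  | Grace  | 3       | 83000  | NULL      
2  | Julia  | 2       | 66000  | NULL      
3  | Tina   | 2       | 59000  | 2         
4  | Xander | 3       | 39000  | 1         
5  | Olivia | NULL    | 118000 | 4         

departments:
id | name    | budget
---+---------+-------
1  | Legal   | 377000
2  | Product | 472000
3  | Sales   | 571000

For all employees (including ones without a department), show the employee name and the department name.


LEFT JOIN keeps every row from employees (the left table); where dept_id has no match in departments, the department columns become NULL. Walk through each employee:
  - employee 1 (Grace): dept_id=3 -> matches Sales
  - employee 2 (Julia): dept_id=2 -> matches Product
  - employee 3 (Tina): dept_id=2 -> matches Product
  - employee 4 (Xander): dept_id=3 -> matches Sales
  - employee 5 (Olivia): dept_id=NULL, no match -> kept with NULL
All 5 rows appear; 1 has NULL department.

SQL:
SELECT a.name, b.name AS department
FROM employees a
LEFT JOIN departments b ON a.dept_id = b.id

Result:
name   | department
-------+-----------
Grace  | Sales     
Julia  | Product   
Tina   | Product   
Xander | Sales     
Olivia | NULL      


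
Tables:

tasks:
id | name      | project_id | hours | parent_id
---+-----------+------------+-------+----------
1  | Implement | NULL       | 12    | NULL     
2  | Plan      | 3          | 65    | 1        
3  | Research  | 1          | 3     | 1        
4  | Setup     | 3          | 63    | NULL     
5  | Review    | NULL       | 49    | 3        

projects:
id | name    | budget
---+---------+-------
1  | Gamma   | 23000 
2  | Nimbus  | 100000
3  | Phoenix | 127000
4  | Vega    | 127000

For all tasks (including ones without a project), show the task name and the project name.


LEFT JOIN keeps every row from tasks (the left table); where project_id has no match in projects, the project columns become NULL. Walk through each task:
  - task 1 (Implement): project_id=NULL, no match -> kept with NULL
  - task 2 (Plan): project_id=3 -> matches Phoenix
  - task 3 (Research): project_id=1 -> matches Gamma
  - task 4 (Setup): project_id=3 -> matches Phoenix
  - task 5 (Review): project_id=NULL, no match -> kept with NULL
All 5 rows appear; 2 have NULL project.

SQL:
SELECT a.name, b.name AS project
FROM tasks a
LEFT JOIN projects b ON a.project_id = b.id

Result:
name      | project
----------+--------
Implement | NULL   
Plan      | Phoenix
Research  | Gamma  
Setup     | Phoenix
Review    | NULL   


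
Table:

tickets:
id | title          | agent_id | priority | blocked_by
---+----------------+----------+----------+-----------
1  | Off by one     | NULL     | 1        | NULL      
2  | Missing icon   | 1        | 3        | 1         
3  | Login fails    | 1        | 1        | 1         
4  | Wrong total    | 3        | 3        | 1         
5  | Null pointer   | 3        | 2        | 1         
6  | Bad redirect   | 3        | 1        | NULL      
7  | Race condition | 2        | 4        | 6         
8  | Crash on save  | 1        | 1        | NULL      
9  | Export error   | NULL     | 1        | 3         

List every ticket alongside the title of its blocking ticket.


This is a self-join: tickets is joined to a second copy of itself, matching each row's blocked_by to another row's id. Use LEFT JOIN so rows with blocked_by=NULL are kept.
  - ticket 1 (Off by one): blocked_by=NULL -> NULL
  - ticket 2 (Missing icon): blocked_by=1 -> Off by one
  - ticket 3 (Login fails): blocked_by=1 -> Off by one
  - ticket 4 (Wrong total): blocked_by=1 -> Off by one
  - ticket 5 (Null pointer): blocked_by=1 -> Off by one
  - ticket 6 (Bad redirect): blocked_by=NULL -> NULL
  - ticket 7 (Race condition): blocked_by=6 -> Bad redirect
  - ticket 8 (Crash on save): blocked_by=NULL -> NULL
  - ticket 9 (Export error): blocked_by=3 -> Login fails

SQL:
SELECT a.title AS item, b.title AS blocked_by
FROM tickets a
LEFT JOIN tickets b ON a.blocked_by = b.id

Result:
item           | blocked_by  
---------------+-------------
Off by one     | NULL        
Missing icon   | Off by one  
Login fails    | Off by one  
Wrong total    | Off by one  
Null pointer   | Off by one  
Bad redirect   | NULL        
Race condition | Bad redirect
Crash on save  | NULL        
Export error   | Login fails 


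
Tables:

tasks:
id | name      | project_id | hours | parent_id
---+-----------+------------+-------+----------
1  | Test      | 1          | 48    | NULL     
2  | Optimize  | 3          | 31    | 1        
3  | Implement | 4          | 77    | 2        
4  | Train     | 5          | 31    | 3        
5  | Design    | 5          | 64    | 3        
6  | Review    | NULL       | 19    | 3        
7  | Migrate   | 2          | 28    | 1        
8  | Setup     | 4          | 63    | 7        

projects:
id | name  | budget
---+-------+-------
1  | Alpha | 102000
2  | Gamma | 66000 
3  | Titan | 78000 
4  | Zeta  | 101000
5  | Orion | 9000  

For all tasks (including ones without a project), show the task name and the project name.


LEFT JOIN keeps every row from tasks (the left table); where project_id has no match in projects, the project columns become NULL. Walk through each task:
  - task 1 (Test): project_id=1 -> matches Alpha
  - task 2 (Optimize): project_id=3 -> matches Titan
  - task 3 (Implement): project_id=4 -> matches Zeta
  - task 4 (Train): project_id=5 -> matches Orion
  - task 5 (Design): project_id=5 -> matches Orion
  - task 6 (Review): project_id=NULL, no match -> kept with NULL
  - task 7 (Migrate): project_id=2 -> matches Gamma
  - task 8 (Setup): project_id=4 -> matches Zeta
All 8 rows appear; 1 has NULL project.

SQL:
SELECT a.name, b.name AS project
FROM tasks a
LEFT JOIN projects b ON a.project_id = b.id

Result:
name      | project
----------+--------
Test      | Alpha  
Optimize  | Titan  
Implement | Zeta   
Train     | Orion  
Design    | Orion  
Review    | NULL   
Migrate   | Gamma  
Setup     | Zeta   


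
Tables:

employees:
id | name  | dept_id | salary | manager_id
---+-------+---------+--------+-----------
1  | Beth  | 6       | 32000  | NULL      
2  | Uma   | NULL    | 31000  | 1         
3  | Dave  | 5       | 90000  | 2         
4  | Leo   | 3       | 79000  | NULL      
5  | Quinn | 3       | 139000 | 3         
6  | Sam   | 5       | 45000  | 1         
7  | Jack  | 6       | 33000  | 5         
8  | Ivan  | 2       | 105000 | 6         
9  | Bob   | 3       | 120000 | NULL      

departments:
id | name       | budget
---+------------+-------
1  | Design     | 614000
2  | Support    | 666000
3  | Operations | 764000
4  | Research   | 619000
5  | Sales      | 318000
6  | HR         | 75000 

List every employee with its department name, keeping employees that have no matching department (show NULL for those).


LEFT JOIN keeps every row from employees (the left table); where dept_id has no match in departments, the department columns become NULL. Walk through each employee:
  - employee 1 (Beth): dept_id=6 -> matches HR
  - employee 2 (Uma): dept_id=NULL, no match -> kept with NULL
  - employee 3 (Dave): dept_id=5 -> matches Sales
  - employee 4 (Leo): dept_id=3 -> matches Operations
  - employee 5 (Quinn): dept_id=3 -> matches Operations
  - employee 6 (Sam): dept_id=5 -> matches Sales
  - employee 7 (Jack): dept_id=6 -> matches HR
  - employee 8 (Ivan): dept_id=2 -> matches Support
  - employee 9 (Bob): dept_id=3 -> matches Operations
All 9 rows appear; 1 has NULL department.

SQL:
SELECT a.name, b.name AS department
FROM employees a
LEFT JOIN departments b ON a.dept_id = b.id

Result:
name  | department
------+-----------
Beth  | HR        
Uma   | NULL      
Dave  | Sales     
Leo   | Operations
Quinn | Operations
Sam   | Sales     
Jack  | HR        
Ivan  | Support   
Bob   | Operations


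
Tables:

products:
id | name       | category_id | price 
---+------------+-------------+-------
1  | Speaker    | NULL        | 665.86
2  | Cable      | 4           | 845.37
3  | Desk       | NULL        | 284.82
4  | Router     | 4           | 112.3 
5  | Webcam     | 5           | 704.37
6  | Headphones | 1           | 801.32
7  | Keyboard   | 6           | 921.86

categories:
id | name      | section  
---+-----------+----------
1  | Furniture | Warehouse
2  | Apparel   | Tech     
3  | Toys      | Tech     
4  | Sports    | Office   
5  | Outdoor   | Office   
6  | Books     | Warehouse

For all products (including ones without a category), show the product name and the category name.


LEFT JOIN keeps every row from products (the left table); where category_id has no match in categories, the category columns become NULL. Walk through each product:
  - product 1 (Speaker): category_id=NULL, no match -> kept with NULL
  - product 2 (Cable): category_id=4 -> matches Sports
  - product 3 (Desk): category_id=NULL, no match -> kept with NULL
  - product 4 (Router): category_id=4 -> matches Sports
  - product 5 (Webcam): category_id=5 -> matches Outdoor
  - product 6 (Headphones): category_id=1 -> matches Furniture
  - product 7 (Keyboard): category_id=6 -> matches Books
All 7 rows appear; 2 have NULL category.

SQL:
SELECT a.name, b.name AS category
FROM products a
LEFT JOIN categories b ON a.category_id = b.id

Result:
name       | category 
-----------+----------
Speaker    | NULL     
Cable      | Sports   
Desk       | NULL     
Router     | Sports   
Webcam     | Outdoor  
Headphones | Furniture
Keyboard   | Books    


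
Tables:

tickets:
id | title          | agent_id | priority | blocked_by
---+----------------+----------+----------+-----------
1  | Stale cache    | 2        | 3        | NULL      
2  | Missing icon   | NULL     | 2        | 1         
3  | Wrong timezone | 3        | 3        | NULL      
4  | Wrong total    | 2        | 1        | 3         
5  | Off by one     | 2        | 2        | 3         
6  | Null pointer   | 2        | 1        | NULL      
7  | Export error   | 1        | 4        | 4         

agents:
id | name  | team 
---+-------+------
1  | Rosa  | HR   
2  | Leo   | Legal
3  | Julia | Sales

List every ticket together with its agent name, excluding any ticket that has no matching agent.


INNER JOIN keeps only tickets rows whose agent_id matches an id in agents. Walk through each ticket:
  - ticket 1 (Stale cache): agent_id=2 -> matches Leo
  - ticket 2 (Missing icon): agent_id=NULL, no match -> dropped
  - ticket 3 (Wrong timezone): agent_id=3 -> matches Julia
  - ticket 4 (Wrong total): agent_id=2 -> matches Leo
  - ticket 5 (Off by one): agent_id=2 -> matches Leo
  - ticket 6 (Null pointer): agent_id=2 -> matches Leo
  - ticket 7 (Export error): agent_id=1 -> matches Rosa
So 1 of 7 rows is dropped.

SQL:
SELECT a.title, b.name AS agent
FROM tickets a
INNER JOIN agents b ON a.agent_id = b.id

Result:
title          | agent
---------------+------
Stale cache    | Leo  
Wrong timezone | Julia
Wrong total    | Leo  
Off by one     | Leo  
Null pointer   | Leo  
Export error   | Rosa 


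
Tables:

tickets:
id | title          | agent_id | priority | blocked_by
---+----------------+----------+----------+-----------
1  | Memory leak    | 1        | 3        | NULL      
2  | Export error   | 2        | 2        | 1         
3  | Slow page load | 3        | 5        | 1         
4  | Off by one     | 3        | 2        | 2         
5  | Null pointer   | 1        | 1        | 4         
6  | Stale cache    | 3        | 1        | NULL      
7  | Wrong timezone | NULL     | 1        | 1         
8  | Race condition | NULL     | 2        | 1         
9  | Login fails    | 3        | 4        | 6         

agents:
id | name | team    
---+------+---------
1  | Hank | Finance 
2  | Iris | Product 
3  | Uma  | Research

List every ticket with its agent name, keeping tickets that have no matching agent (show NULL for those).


LEFT JOIN keeps every row from tickets (the left table); where agent_id has no match in agents, the agent columns become NULL. Walk through each ticket:
  - ticket 1 (Memory leak): agent_id=1 -> matches Hank
  - ticket 2 (Export error): agent_id=2 -> matches Iris
  - ticket 3 (Slow page load): agent_id=3 -> matches Uma
  - ticket 4 (Off by one): agent_id=3 -> matches Uma
  - ticket 5 (Null pointer): agent_id=1 -> matches Hank
  - ticket 6 (Stale cache): agent_id=3 -> matches Uma
  - ticket 7 (Wrong timezone): agent_id=NULL, no match -> kept with NULL
  - ticket 8 (Race condition): agent_id=NULL, no match -> kept with NULL
  - ticket 9 (Login fails): agent_id=3 -> matches Uma
All 9 rows appear; 2 have NULL agent.

SQL:
SELECT a.title, b.name AS agent
FROM tickets a
LEFT JOIN agents b ON a.agent_id = b.id

Result:
title          | agent
---------------+------
Memory leak    | Hank 
Export error   | Iris 
Slow page load | Uma  
Off by one     | Uma  
Null pointer   | Hank 
Stale cache    | Uma  
Wrong timezone | NULL 
Race condition | NULL 
Login fails    | Uma  


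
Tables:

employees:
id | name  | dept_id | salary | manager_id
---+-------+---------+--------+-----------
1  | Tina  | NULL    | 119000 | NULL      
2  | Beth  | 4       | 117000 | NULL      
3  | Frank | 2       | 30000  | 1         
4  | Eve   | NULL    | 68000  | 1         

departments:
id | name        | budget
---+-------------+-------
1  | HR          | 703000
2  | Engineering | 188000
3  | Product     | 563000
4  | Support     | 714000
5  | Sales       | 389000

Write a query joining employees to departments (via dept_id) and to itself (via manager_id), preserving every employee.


Two LEFT JOINs from the same base table employees: one to departments via dept_id, one to employees itself via manager_id. Both are LEFT so every employee is preserved.
Match against departments:
  - employee 1 (Tina): dept_id=NULL, no match -> kept with NULL
  - employee 2 (Beth): dept_id=4 -> matches Support
  - employee 3 (Frank): dept_id=2 -> matches Engineering
  - employee 4 (Eve): dept_id=NULL, no match -> kept with NULL
Match against employees (self):
  - employee 1 (Tina): manager_id=NULL -> NULL
  - employee 2 (Beth): manager_id=NULL -> NULL
  - employee 3 (Frank): manager_id=1 -> Tina
  - employee 4 (Eve): manager_id=1 -> Tina

SQL:
SELECT a.name, b.name AS department, c.name AS manager
FROM employees a
LEFT JOIN departments b ON a.dept_id = b.id
LEFT JOIN employees c ON a.manager_id = c.id

Result:
name  | department  | manager
------+-------------+--------
Tina  | NULL        | NULL   
Beth  | Support     | NULL   
Frank | Engineering | Tina   
Eve   | NULL        | Tina   
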